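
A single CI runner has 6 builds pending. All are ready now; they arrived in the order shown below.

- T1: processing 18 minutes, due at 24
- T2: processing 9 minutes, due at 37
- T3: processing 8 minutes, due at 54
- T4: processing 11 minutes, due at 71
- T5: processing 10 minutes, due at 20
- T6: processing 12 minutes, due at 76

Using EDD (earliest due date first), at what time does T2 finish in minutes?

37

EDD (increasing due date): T5 T1 T2 T3 T4 T6.
T5: 0→10
T1: 10→28
T2: 28→37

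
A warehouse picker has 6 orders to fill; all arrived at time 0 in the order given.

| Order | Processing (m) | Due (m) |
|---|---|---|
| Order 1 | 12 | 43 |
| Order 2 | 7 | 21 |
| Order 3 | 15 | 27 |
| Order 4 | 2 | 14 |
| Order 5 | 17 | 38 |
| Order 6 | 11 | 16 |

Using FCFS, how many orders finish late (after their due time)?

4

FIFO (arrival order): Order 1 Order 2 Order 3 Order 4 Order 5 Order 6.
Order 1: 0→12, due 43, tardiness 0
Order 2: 12→19, due 21, tardiness 0
Order 3: 19→34, due 27, tardiness 7
Order 4: 34→36, due 14, tardiness 22
Order 5: 36→53, due 38, tardiness 15
Order 6: 53→64, due 16, tardiness 48
Late orders: 4.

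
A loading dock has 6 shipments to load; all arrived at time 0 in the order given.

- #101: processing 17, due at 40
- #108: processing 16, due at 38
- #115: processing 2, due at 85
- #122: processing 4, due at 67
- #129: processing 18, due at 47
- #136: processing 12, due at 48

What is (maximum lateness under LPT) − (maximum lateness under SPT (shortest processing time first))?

LPT (decreasing processing time): #129 #101 #108 #136 #122 #115.
#129: 0→18, due 47, lateness -29
#101: 18→35, due 40, lateness -5
#108: 35→51, due 38, lateness 13
#136: 51→63, due 48, lateness 15
#122: 63→67, due 67, lateness 0
#115: 67→69, due 85, lateness -16
Maximum = 15.
SPT (increasing processing time): #115 #122 #136 #108 #101 #129.
#115: 0→2, due 85, lateness -83
#122: 2→6, due 67, lateness -61
#136: 6→18, due 48, lateness -30
#108: 18→34, due 38, lateness -4
#101: 34→51, due 40, lateness 11
#129: 51→69, due 47, lateness 22
Maximum = 22.
Difference = 15 − 22 = -7.

-7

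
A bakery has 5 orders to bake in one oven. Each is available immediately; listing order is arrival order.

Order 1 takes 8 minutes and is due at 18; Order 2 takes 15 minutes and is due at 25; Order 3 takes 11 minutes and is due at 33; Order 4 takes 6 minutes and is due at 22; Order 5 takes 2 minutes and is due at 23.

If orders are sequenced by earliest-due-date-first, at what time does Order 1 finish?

8

EDD (increasing due date): Order 1 Order 4 Order 5 Order 2 Order 3.
Order 1: 0→8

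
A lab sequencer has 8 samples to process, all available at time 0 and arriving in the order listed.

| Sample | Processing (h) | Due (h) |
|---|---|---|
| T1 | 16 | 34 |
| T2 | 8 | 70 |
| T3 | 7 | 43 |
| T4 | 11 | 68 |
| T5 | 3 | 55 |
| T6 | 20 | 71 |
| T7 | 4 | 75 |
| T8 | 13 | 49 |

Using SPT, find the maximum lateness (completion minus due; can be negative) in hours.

28

SPT (increasing processing time): T5 T7 T3 T2 T4 T8 T1 T6.
T5: 0→3, due 55, lateness -52
T7: 3→7, due 75, lateness -68
T3: 7→14, due 43, lateness -29
T2: 14→22, due 70, lateness -48
T4: 22→33, due 68, lateness -35
T8: 33→46, due 49, lateness -3
T1: 46→62, due 34, lateness 28
T6: 62→82, due 71, lateness 11
Maximum = 28.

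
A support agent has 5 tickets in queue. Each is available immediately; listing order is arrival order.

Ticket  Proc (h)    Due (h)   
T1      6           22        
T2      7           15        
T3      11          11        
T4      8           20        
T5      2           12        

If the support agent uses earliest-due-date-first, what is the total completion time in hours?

EDD (increasing due date): T3 T5 T2 T4 T1.
T3: 0→11
T5: 11→13
T2: 13→20
T4: 20→28
T1: 28→34
Sum = 11+13+20+28+34 = 106.

106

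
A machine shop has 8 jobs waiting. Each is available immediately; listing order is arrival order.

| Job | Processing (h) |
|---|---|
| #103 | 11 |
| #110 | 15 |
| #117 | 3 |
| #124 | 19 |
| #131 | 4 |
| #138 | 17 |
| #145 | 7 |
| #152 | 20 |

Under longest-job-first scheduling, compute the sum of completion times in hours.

LPT (decreasing processing time): #152 #124 #138 #110 #103 #145 #131 #117.
#152: 0→20
#124: 20→39
#138: 39→56
#110: 56→71
#103: 71→82
#145: 82→89
#131: 89→93
#117: 93→96
Sum = 20+39+56+71+82+89+93+96 = 546.

546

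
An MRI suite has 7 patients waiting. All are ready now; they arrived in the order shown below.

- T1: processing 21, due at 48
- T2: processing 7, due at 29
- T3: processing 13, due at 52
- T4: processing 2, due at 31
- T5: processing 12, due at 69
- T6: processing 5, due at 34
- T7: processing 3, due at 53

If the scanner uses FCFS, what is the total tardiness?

48

FIFO (arrival order): T1 T2 T3 T4 T5 T6 T7.
T1: 0→21, due 48, tardiness 0
T2: 21→28, due 29, tardiness 0
T3: 28→41, due 52, tardiness 0
T4: 41→43, due 31, tardiness 12
T5: 43→55, due 69, tardiness 0
T6: 55→60, due 34, tardiness 26
T7: 60→63, due 53, tardiness 10
Sum = 0+0+0+12+0+26+10 = 48.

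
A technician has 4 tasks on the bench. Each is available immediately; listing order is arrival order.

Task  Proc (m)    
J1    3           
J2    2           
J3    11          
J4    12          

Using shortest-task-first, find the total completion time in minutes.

SPT (increasing processing time): J2 J1 J3 J4.
J2: 0→2
J1: 2→5
J3: 5→16
J4: 16→28
Sum = 2+5+16+28 = 51.

51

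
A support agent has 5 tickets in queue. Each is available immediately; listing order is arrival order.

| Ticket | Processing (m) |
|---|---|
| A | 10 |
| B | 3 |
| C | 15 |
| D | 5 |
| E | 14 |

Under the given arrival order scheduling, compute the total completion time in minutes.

131

FIFO (arrival order): A B C D E.
A: 0→10
B: 10→13
C: 13→28
D: 28→33
E: 33→47
Sum = 10+13+28+33+47 = 131.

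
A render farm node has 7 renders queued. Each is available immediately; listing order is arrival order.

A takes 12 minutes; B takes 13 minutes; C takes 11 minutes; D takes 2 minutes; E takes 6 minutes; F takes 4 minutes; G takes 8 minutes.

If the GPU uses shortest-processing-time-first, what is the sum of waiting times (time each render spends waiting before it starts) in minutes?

114

SPT (increasing processing time): D F E G C A B.
D: waits 0, runs 0→2
F: waits 2, runs 2→6
E: waits 6, runs 6→12
G: waits 12, runs 12→20
C: waits 20, runs 20→31
A: waits 31, runs 31→43
B: waits 43, runs 43→56
Sum = 0+2+6+12+20+31+43 = 114.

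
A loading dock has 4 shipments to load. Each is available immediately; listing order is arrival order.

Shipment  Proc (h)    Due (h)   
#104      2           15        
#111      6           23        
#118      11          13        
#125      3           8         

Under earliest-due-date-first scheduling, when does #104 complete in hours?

EDD (increasing due date): #125 #118 #104 #111.
#125: 0→3
#118: 3→14
#104: 14→16

16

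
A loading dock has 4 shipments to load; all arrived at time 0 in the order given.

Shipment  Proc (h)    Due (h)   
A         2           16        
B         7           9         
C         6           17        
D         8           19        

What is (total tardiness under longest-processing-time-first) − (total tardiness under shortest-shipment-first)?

7

LPT (decreasing processing time): D B C A.
D: 0→8, due 19, tardiness 0
B: 8→15, due 9, tardiness 6
C: 15→21, due 17, tardiness 4
A: 21→23, due 16, tardiness 7
Sum = 0+6+4+7 = 17.
SPT (increasing processing time): A C B D.
A: 0→2, due 16, tardiness 0
C: 2→8, due 17, tardiness 0
B: 8→15, due 9, tardiness 6
D: 15→23, due 19, tardiness 4
Sum = 0+0+6+4 = 10.
Difference = 17 − 10 = 7.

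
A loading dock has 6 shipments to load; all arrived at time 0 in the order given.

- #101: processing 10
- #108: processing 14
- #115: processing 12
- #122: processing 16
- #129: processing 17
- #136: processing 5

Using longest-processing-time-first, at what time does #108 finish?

LPT (decreasing processing time): #129 #122 #108 #115 #101 #136.
#129: 0→17
#122: 17→33
#108: 33→47

47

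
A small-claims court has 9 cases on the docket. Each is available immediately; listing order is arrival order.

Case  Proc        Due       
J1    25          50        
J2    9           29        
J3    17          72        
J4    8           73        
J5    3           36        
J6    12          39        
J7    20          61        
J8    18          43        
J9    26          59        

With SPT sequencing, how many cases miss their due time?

SPT (increasing processing time): J5 J4 J2 J6 J3 J8 J7 J1 J9.
J5: 0→3, due 36, tardiness 0
J4: 3→11, due 73, tardiness 0
J2: 11→20, due 29, tardiness 0
J6: 20→32, due 39, tardiness 0
J3: 32→49, due 72, tardiness 0
J8: 49→67, due 43, tardiness 24
J7: 67→87, due 61, tardiness 26
J1: 87→112, due 50, tardiness 62
J9: 112→138, due 59, tardiness 79
Late cases: 4.

4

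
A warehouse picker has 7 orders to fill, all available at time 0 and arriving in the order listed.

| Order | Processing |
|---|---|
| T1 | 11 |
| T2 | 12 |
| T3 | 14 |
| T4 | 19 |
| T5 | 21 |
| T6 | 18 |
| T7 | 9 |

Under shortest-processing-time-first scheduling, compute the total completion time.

358

SPT (increasing processing time): T7 T1 T2 T3 T6 T4 T5.
T7: 0→9
T1: 9→20
T2: 20→32
T3: 32→46
T6: 46→64
T4: 64→83
T5: 83→104
Sum = 9+20+32+46+64+83+104 = 358.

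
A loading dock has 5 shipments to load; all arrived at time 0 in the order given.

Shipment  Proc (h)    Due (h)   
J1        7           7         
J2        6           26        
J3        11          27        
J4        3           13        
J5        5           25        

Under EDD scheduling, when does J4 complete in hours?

10

EDD (increasing due date): J1 J4 J5 J2 J3.
J1: 0→7
J4: 7→10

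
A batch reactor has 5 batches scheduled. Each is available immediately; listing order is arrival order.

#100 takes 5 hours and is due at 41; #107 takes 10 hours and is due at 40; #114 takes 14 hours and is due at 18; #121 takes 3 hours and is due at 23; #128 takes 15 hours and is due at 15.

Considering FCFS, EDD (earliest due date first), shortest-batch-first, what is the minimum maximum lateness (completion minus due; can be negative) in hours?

11

FIFO (arrival order): #100 #107 #114 #121 #128.
#100: 0→5, due 41, lateness -36
#107: 5→15, due 40, lateness -25
#114: 15→29, due 18, lateness 11
#121: 29→32, due 23, lateness 9
#128: 32→47, due 15, lateness 32
Maximum = 32.
EDD (increasing due date): #128 #114 #121 #107 #100.
#128: 0→15, due 15, lateness 0
#114: 15→29, due 18, lateness 11
#121: 29→32, due 23, lateness 9
#107: 32→42, due 40, lateness 2
#100: 42→47, due 41, lateness 6
Maximum = 11.
SPT (increasing processing time): #121 #100 #107 #114 #128.
#121: 0→3, due 23, lateness -20
#100: 3→8, due 41, lateness -33
#107: 8→18, due 40, lateness -22
#114: 18→32, due 18, lateness 14
#128: 32→47, due 15, lateness 32
Maximum = 32.
FIFO 32, EDD 11, SPT 32 → minimum 11.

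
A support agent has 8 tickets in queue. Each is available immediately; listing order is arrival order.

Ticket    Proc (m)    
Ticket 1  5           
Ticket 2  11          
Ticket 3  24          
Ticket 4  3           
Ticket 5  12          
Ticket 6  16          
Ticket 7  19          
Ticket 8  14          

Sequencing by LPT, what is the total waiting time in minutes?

LPT (decreasing processing time): Ticket 3 Ticket 7 Ticket 6 Ticket 8 Ticket 5 Ticket 2 Ticket 1 Ticket 4.
Ticket 3: waits 0, runs 0→24
Ticket 7: waits 24, runs 24→43
Ticket 6: waits 43, runs 43→59
Ticket 8: waits 59, runs 59→73
Ticket 5: waits 73, runs 73→85
Ticket 2: waits 85, runs 85→96
Ticket 1: waits 96, runs 96→101
Ticket 4: waits 101, runs 101→104
Sum = 0+24+43+59+73+85+96+101 = 481.

481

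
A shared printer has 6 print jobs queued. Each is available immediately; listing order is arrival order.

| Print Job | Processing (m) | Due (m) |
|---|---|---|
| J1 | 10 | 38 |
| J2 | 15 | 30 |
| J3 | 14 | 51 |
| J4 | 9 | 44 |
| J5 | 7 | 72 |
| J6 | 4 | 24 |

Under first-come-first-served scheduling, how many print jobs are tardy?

FIFO (arrival order): J1 J2 J3 J4 J5 J6.
J1: 0→10, due 38, tardiness 0
J2: 10→25, due 30, tardiness 0
J3: 25→39, due 51, tardiness 0
J4: 39→48, due 44, tardiness 4
J5: 48→55, due 72, tardiness 0
J6: 55→59, due 24, tardiness 35
Late print jobs: 2.

2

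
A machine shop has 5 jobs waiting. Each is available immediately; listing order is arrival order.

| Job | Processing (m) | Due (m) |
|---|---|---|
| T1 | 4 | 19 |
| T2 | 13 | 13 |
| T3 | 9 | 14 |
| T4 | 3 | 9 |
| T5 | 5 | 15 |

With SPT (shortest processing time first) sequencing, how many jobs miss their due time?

SPT (increasing processing time): T4 T1 T5 T3 T2.
T4: 0→3, due 9, tardiness 0
T1: 3→7, due 19, tardiness 0
T5: 7→12, due 15, tardiness 0
T3: 12→21, due 14, tardiness 7
T2: 21→34, due 13, tardiness 21
Late jobs: 2.

2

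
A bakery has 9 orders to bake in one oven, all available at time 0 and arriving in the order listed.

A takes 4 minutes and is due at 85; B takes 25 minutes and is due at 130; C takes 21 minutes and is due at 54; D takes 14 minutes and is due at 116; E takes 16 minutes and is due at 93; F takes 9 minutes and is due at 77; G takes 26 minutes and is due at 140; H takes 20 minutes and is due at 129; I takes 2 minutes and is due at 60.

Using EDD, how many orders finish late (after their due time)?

0

EDD (increasing due date): C I F A E D H B G.
C: 0→21, due 54, tardiness 0
I: 21→23, due 60, tardiness 0
F: 23→32, due 77, tardiness 0
A: 32→36, due 85, tardiness 0
E: 36→52, due 93, tardiness 0
D: 52→66, due 116, tardiness 0
H: 66→86, due 129, tardiness 0
B: 86→111, due 130, tardiness 0
G: 111→137, due 140, tardiness 0
Late orders: 0.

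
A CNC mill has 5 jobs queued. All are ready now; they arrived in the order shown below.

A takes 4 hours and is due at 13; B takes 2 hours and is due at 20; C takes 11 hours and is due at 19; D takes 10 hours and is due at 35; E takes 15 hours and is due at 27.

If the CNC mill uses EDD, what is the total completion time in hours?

110

EDD (increasing due date): A C B E D.
A: 0→4
C: 4→15
B: 15→17
E: 17→32
D: 32→42
Sum = 4+15+17+32+42 = 110.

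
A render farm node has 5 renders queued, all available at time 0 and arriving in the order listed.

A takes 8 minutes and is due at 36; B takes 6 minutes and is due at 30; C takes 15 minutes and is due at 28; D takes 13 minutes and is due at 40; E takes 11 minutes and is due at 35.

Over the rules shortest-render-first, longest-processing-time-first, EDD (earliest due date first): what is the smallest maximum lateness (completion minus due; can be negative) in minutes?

13

SPT (increasing processing time): B A E D C.
B: 0→6, due 30, lateness -24
A: 6→14, due 36, lateness -22
E: 14→25, due 35, lateness -10
D: 25→38, due 40, lateness -2
C: 38→53, due 28, lateness 25
Maximum = 25.
LPT (decreasing processing time): C D E A B.
C: 0→15, due 28, lateness -13
D: 15→28, due 40, lateness -12
E: 28→39, due 35, lateness 4
A: 39→47, due 36, lateness 11
B: 47→53, due 30, lateness 23
Maximum = 23.
EDD (increasing due date): C B E A D.
C: 0→15, due 28, lateness -13
B: 15→21, due 30, lateness -9
E: 21→32, due 35, lateness -3
A: 32→40, due 36, lateness 4
D: 40→53, due 40, lateness 13
Maximum = 13.
SPT 25, LPT 23, EDD 13 → minimum 13.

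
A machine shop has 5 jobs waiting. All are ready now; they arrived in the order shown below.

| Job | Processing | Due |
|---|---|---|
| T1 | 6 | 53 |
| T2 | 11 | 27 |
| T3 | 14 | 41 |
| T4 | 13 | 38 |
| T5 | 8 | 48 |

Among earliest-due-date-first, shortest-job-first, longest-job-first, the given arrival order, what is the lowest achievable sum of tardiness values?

0

EDD (increasing due date): T2 T4 T3 T5 T1.
T2: 0→11, due 27, tardiness 0
T4: 11→24, due 38, tardiness 0
T3: 24→38, due 41, tardiness 0
T5: 38→46, due 48, tardiness 0
T1: 46→52, due 53, tardiness 0
Sum = 0+0+0+0+0 = 0.
SPT (increasing processing time): T1 T5 T2 T4 T3.
T1: 0→6, due 53, tardiness 0
T5: 6→14, due 48, tardiness 0
T2: 14→25, due 27, tardiness 0
T4: 25→38, due 38, tardiness 0
T3: 38→52, due 41, tardiness 11
Sum = 0+0+0+0+11 = 11.
LPT (decreasing processing time): T3 T4 T2 T5 T1.
T3: 0→14, due 41, tardiness 0
T4: 14→27, due 38, tardiness 0
T2: 27→38, due 27, tardiness 11
T5: 38→46, due 48, tardiness 0
T1: 46→52, due 53, tardiness 0
Sum = 0+0+11+0+0 = 11.
FIFO (arrival order): T1 T2 T3 T4 T5.
T1: 0→6, due 53, tardiness 0
T2: 6→17, due 27, tardiness 0
T3: 17→31, due 41, tardiness 0
T4: 31→44, due 38, tardiness 6
T5: 44→52, due 48, tardiness 4
Sum = 0+0+0+6+4 = 10.
EDD 0, SPT 11, LPT 11, FIFO 10 → minimum 0.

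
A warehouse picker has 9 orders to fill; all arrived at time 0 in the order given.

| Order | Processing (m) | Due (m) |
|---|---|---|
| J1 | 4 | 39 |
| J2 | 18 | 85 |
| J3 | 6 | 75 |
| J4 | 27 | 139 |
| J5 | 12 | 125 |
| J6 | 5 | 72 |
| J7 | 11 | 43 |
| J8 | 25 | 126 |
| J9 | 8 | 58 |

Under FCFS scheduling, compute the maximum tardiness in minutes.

FIFO (arrival order): J1 J2 J3 J4 J5 J6 J7 J8 J9.
J1: 0→4, due 39, tardiness 0
J2: 4→22, due 85, tardiness 0
J3: 22→28, due 75, tardiness 0
J4: 28→55, due 139, tardiness 0
J5: 55→67, due 125, tardiness 0
J6: 67→72, due 72, tardiness 0
J7: 72→83, due 43, tardiness 40
J8: 83→108, due 126, tardiness 0
J9: 108→116, due 58, tardiness 58
Maximum = 58.

58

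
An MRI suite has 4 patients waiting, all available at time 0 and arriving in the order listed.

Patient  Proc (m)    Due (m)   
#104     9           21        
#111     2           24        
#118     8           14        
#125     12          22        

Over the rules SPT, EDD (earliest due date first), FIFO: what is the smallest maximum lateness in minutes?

SPT (increasing processing time): #111 #118 #104 #125.
#111: 0→2, due 24, lateness -22
#118: 2→10, due 14, lateness -4
#104: 10→19, due 21, lateness -2
#125: 19→31, due 22, lateness 9
Maximum = 9.
EDD (increasing due date): #118 #104 #125 #111.
#118: 0→8, due 14, lateness -6
#104: 8→17, due 21, lateness -4
#125: 17→29, due 22, lateness 7
#111: 29→31, due 24, lateness 7
Maximum = 7.
FIFO (arrival order): #104 #111 #118 #125.
#104: 0→9, due 21, lateness -12
#111: 9→11, due 24, lateness -13
#118: 11→19, due 14, lateness 5
#125: 19→31, due 22, lateness 9
Maximum = 9.
SPT 9, EDD 7, FIFO 9 → minimum 7.

7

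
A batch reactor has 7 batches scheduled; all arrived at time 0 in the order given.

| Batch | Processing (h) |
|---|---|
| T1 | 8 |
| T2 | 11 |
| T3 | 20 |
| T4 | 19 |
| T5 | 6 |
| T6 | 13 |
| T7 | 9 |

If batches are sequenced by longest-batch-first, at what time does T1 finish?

LPT (decreasing processing time): T3 T4 T6 T2 T7 T1 T5.
T3: 0→20
T4: 20→39
T6: 39→52
T2: 52→63
T7: 63→72
T1: 72→80

80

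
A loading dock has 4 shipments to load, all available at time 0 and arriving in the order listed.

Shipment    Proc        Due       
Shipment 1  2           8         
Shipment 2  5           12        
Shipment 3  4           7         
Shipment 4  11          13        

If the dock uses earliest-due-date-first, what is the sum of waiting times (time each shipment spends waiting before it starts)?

21

EDD (increasing due date): Shipment 3 Shipment 1 Shipment 2 Shipment 4.
Shipment 3: waits 0, runs 0→4
Shipment 1: waits 4, runs 4→6
Shipment 2: waits 6, runs 6→11
Shipment 4: waits 11, runs 11→22
Sum = 0+4+6+11 = 21.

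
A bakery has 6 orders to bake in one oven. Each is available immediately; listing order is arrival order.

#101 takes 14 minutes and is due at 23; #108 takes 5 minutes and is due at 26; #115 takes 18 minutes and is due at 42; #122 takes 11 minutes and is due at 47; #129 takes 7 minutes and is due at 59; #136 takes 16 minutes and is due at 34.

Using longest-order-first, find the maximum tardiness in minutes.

LPT (decreasing processing time): #115 #136 #101 #122 #129 #108.
#115: 0→18, due 42, tardiness 0
#136: 18→34, due 34, tardiness 0
#101: 34→48, due 23, tardiness 25
#122: 48→59, due 47, tardiness 12
#129: 59→66, due 59, tardiness 7
#108: 66→71, due 26, tardiness 45
Maximum = 45.

45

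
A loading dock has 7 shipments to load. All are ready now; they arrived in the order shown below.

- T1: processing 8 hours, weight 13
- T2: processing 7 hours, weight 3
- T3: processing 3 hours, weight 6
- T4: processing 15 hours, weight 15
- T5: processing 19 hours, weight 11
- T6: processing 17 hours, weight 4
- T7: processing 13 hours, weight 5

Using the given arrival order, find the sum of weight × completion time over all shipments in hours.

FIFO (arrival order): T1 T2 T3 T4 T5 T6 T7.
T1: finishes 8, weight 13, w·C = 104
T2: finishes 15, weight 3, w·C = 45
T3: finishes 18, weight 6, w·C = 108
T4: finishes 33, weight 15, w·C = 495
T5: finishes 52, weight 11, w·C = 572
T6: finishes 69, weight 4, w·C = 276
T7: finishes 82, weight 5, w·C = 410
Sum = 104+45+108+495+572+276+410 = 2010.

2010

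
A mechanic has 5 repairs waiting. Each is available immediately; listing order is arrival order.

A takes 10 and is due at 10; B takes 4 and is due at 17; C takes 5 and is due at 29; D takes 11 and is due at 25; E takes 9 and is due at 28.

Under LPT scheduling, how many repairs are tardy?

4

LPT (decreasing processing time): D A E C B.
D: 0→11, due 25, tardiness 0
A: 11→21, due 10, tardiness 11
E: 21→30, due 28, tardiness 2
C: 30→35, due 29, tardiness 6
B: 35→39, due 17, tardiness 22
Late repairs: 4.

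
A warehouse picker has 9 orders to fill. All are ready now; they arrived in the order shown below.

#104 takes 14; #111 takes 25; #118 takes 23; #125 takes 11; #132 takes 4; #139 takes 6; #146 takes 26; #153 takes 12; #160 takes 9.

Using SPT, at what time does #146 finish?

130

SPT (increasing processing time): #132 #139 #160 #125 #153 #104 #118 #111 #146.
#132: 0→4
#139: 4→10
#160: 10→19
#125: 19→30
#153: 30→42
#104: 42→56
#118: 56→79
#111: 79→104
#146: 104→130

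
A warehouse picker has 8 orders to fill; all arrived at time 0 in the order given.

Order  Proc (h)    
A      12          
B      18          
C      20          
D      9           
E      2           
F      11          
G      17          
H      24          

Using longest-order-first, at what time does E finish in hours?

LPT (decreasing processing time): H C B G A F D E.
H: 0→24
C: 24→44
B: 44→62
G: 62→79
A: 79→91
F: 91→102
D: 102→111
E: 111→113

113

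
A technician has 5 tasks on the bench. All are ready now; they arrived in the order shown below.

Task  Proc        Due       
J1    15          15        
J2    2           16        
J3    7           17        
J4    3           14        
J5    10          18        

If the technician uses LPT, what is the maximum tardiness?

LPT (decreasing processing time): J1 J5 J3 J4 J2.
J1: 0→15, due 15, tardiness 0
J5: 15→25, due 18, tardiness 7
J3: 25→32, due 17, tardiness 15
J4: 32→35, due 14, tardiness 21
J2: 35→37, due 16, tardiness 21
Maximum = 21.

21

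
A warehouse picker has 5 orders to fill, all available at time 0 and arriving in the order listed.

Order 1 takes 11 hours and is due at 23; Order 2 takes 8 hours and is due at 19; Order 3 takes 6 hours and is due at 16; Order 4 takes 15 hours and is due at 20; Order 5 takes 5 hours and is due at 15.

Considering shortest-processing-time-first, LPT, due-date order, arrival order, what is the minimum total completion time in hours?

110

SPT (increasing processing time): Order 5 Order 3 Order 2 Order 1 Order 4.
Order 5: 0→5
Order 3: 5→11
Order 2: 11→19
Order 1: 19→30
Order 4: 30→45
Sum = 5+11+19+30+45 = 110.
LPT (decreasing processing time): Order 4 Order 1 Order 2 Order 3 Order 5.
Order 4: 0→15
Order 1: 15→26
Order 2: 26→34
Order 3: 34→40
Order 5: 40→45
Sum = 15+26+34+40+45 = 160.
EDD (increasing due date): Order 5 Order 3 Order 2 Order 4 Order 1.
Order 5: 0→5
Order 3: 5→11
Order 2: 11→19
Order 4: 19→34
Order 1: 34→45
Sum = 5+11+19+34+45 = 114.
FIFO (arrival order): Order 1 Order 2 Order 3 Order 4 Order 5.
Order 1: 0→11
Order 2: 11→19
Order 3: 19→25
Order 4: 25→40
Order 5: 40→45
Sum = 11+19+25+40+45 = 140.
SPT 110, LPT 160, EDD 114, FIFO 140 → minimum 110.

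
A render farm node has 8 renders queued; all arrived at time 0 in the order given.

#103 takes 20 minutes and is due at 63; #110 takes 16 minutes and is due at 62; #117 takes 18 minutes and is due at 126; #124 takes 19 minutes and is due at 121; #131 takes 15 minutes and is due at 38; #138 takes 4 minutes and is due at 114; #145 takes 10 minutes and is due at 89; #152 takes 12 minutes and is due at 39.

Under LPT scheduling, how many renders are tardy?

LPT (decreasing processing time): #103 #124 #117 #110 #131 #152 #145 #138.
#103: 0→20, due 63, tardiness 0
#124: 20→39, due 121, tardiness 0
#117: 39→57, due 126, tardiness 0
#110: 57→73, due 62, tardiness 11
#131: 73→88, due 38, tardiness 50
#152: 88→100, due 39, tardiness 61
#145: 100→110, due 89, tardiness 21
#138: 110→114, due 114, tardiness 0
Late renders: 4.

4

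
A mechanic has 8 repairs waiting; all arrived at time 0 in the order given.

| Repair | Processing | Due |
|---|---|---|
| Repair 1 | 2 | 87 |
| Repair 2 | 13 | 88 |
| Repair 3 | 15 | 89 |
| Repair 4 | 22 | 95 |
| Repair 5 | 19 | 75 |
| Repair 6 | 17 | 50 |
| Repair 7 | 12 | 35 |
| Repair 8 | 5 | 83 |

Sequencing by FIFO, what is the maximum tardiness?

FIFO (arrival order): Repair 1 Repair 2 Repair 3 Repair 4 Repair 5 Repair 6 Repair 7 Repair 8.
Repair 1: 0→2, due 87, tardiness 0
Repair 2: 2→15, due 88, tardiness 0
Repair 3: 15→30, due 89, tardiness 0
Repair 4: 30→52, due 95, tardiness 0
Repair 5: 52→71, due 75, tardiness 0
Repair 6: 71→88, due 50, tardiness 38
Repair 7: 88→100, due 35, tardiness 65
Repair 8: 100→105, due 83, tardiness 22
Maximum = 65.

65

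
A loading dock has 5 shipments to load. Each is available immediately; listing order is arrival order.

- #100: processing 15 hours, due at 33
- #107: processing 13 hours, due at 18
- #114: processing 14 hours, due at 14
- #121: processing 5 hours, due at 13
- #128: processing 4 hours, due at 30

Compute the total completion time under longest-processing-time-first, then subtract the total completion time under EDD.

41

LPT (decreasing processing time): #100 #114 #107 #121 #128.
#100: 0→15
#114: 15→29
#107: 29→42
#121: 42→47
#128: 47→51
Sum = 15+29+42+47+51 = 184.
EDD (increasing due date): #121 #114 #107 #128 #100.
#121: 0→5
#114: 5→19
#107: 19→32
#128: 32→36
#100: 36→51
Sum = 5+19+32+36+51 = 143.
Difference = 184 − 143 = 41.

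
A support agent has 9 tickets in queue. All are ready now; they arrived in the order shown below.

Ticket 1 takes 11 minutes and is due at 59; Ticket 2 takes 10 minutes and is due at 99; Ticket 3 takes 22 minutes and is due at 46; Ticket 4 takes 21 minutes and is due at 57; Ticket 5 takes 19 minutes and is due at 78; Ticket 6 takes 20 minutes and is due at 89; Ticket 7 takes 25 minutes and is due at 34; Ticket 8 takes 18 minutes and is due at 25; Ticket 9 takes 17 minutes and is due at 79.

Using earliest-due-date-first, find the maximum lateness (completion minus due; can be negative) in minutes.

EDD (increasing due date): Ticket 8 Ticket 7 Ticket 3 Ticket 4 Ticket 1 Ticket 5 Ticket 9 Ticket 6 Ticket 2.
Ticket 8: 0→18, due 25, lateness -7
Ticket 7: 18→43, due 34, lateness 9
Ticket 3: 43→65, due 46, lateness 19
Ticket 4: 65→86, due 57, lateness 29
Ticket 1: 86→97, due 59, lateness 38
Ticket 5: 97→116, due 78, lateness 38
Ticket 9: 116→133, due 79, lateness 54
Ticket 6: 133→153, due 89, lateness 64
Ticket 2: 153→163, due 99, lateness 64
Maximum = 64.

64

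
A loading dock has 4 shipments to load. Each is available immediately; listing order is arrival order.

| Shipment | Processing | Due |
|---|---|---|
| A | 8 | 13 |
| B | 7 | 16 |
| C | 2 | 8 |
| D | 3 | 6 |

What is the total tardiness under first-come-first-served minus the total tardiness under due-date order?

19

FIFO (arrival order): A B C D.
A: 0→8, due 13, tardiness 0
B: 8→15, due 16, tardiness 0
C: 15→17, due 8, tardiness 9
D: 17→20, due 6, tardiness 14
Sum = 0+0+9+14 = 23.
EDD (increasing due date): D C A B.
D: 0→3, due 6, tardiness 0
C: 3→5, due 8, tardiness 0
A: 5→13, due 13, tardiness 0
B: 13→20, due 16, tardiness 4
Sum = 0+0+0+4 = 4.
Difference = 23 − 4 = 19.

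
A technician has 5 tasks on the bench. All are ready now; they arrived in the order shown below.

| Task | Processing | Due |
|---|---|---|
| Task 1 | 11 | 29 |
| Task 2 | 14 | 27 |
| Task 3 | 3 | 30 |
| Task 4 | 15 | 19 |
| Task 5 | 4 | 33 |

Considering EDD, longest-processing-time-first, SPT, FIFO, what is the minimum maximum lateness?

EDD (increasing due date): Task 4 Task 2 Task 1 Task 3 Task 5.
Task 4: 0→15, due 19, lateness -4
Task 2: 15→29, due 27, lateness 2
Task 1: 29→40, due 29, lateness 11
Task 3: 40→43, due 30, lateness 13
Task 5: 43→47, due 33, lateness 14
Maximum = 14.
LPT (decreasing processing time): Task 4 Task 2 Task 1 Task 5 Task 3.
Task 4: 0→15, due 19, lateness -4
Task 2: 15→29, due 27, lateness 2
Task 1: 29→40, due 29, lateness 11
Task 5: 40→44, due 33, lateness 11
Task 3: 44→47, due 30, lateness 17
Maximum = 17.
SPT (increasing processing time): Task 3 Task 5 Task 1 Task 2 Task 4.
Task 3: 0→3, due 30, lateness -27
Task 5: 3→7, due 33, lateness -26
Task 1: 7→18, due 29, lateness -11
Task 2: 18→32, due 27, lateness 5
Task 4: 32→47, due 19, lateness 28
Maximum = 28.
FIFO (arrival order): Task 1 Task 2 Task 3 Task 4 Task 5.
Task 1: 0→11, due 29, lateness -18
Task 2: 11→25, due 27, lateness -2
Task 3: 25→28, due 30, lateness -2
Task 4: 28→43, due 19, lateness 24
Task 5: 43→47, due 33, lateness 14
Maximum = 24.
EDD 14, LPT 17, SPT 28, FIFO 24 → minimum 14.

14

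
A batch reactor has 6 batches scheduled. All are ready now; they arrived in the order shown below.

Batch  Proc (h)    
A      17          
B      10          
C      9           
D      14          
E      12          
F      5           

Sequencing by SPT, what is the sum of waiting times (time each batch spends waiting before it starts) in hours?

129

SPT (increasing processing time): F C B E D A.
F: waits 0, runs 0→5
C: waits 5, runs 5→14
B: waits 14, runs 14→24
E: waits 24, runs 24→36
D: waits 36, runs 36→50
A: waits 50, runs 50→67
Sum = 0+5+14+24+36+50 = 129.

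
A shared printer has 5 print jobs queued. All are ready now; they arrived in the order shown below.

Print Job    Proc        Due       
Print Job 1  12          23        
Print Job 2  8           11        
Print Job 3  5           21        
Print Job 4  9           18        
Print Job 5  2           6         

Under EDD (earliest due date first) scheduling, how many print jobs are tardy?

3

EDD (increasing due date): Print Job 5 Print Job 2 Print Job 4 Print Job 3 Print Job 1.
Print Job 5: 0→2, due 6, tardiness 0
Print Job 2: 2→10, due 11, tardiness 0
Print Job 4: 10→19, due 18, tardiness 1
Print Job 3: 19→24, due 21, tardiness 3
Print Job 1: 24→36, due 23, tardiness 13
Late print jobs: 3.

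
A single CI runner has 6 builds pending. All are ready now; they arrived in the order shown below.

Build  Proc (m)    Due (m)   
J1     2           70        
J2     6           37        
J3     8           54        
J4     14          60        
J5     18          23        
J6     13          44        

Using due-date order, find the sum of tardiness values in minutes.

EDD (increasing due date): J5 J2 J6 J3 J4 J1.
J5: 0→18, due 23, tardiness 0
J2: 18→24, due 37, tardiness 0
J6: 24→37, due 44, tardiness 0
J3: 37→45, due 54, tardiness 0
J4: 45→59, due 60, tardiness 0
J1: 59→61, due 70, tardiness 0
Sum = 0+0+0+0+0+0 = 0.

0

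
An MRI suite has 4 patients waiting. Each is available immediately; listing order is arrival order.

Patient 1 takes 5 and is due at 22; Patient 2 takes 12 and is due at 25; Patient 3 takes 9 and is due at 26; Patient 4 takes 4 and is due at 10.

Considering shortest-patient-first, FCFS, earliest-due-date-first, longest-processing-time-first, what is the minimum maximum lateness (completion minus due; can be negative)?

SPT (increasing processing time): Patient 4 Patient 1 Patient 3 Patient 2.
Patient 4: 0→4, due 10, lateness -6
Patient 1: 4→9, due 22, lateness -13
Patient 3: 9→18, due 26, lateness -8
Patient 2: 18→30, due 25, lateness 5
Maximum = 5.
FIFO (arrival order): Patient 1 Patient 2 Patient 3 Patient 4.
Patient 1: 0→5, due 22, lateness -17
Patient 2: 5→17, due 25, lateness -8
Patient 3: 17→26, due 26, lateness 0
Patient 4: 26→30, due 10, lateness 20
Maximum = 20.
EDD (increasing due date): Patient 4 Patient 1 Patient 2 Patient 3.
Patient 4: 0→4, due 10, lateness -6
Patient 1: 4→9, due 22, lateness -13
Patient 2: 9→21, due 25, lateness -4
Patient 3: 21→30, due 26, lateness 4
Maximum = 4.
LPT (decreasing processing time): Patient 2 Patient 3 Patient 1 Patient 4.
Patient 2: 0→12, due 25, lateness -13
Patient 3: 12→21, due 26, lateness -5
Patient 1: 21→26, due 22, lateness 4
Patient 4: 26→30, due 10, lateness 20
Maximum = 20.
SPT 5, FIFO 20, EDD 4, LPT 20 → minimum 4.

4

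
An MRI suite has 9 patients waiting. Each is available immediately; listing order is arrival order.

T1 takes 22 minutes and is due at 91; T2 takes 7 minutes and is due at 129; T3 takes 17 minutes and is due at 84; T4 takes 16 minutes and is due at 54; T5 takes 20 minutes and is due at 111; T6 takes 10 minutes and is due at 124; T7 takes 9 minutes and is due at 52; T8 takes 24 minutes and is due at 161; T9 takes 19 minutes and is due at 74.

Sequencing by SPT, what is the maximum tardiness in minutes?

SPT (increasing processing time): T2 T7 T6 T4 T3 T9 T5 T1 T8.
T2: 0→7, due 129, tardiness 0
T7: 7→16, due 52, tardiness 0
T6: 16→26, due 124, tardiness 0
T4: 26→42, due 54, tardiness 0
T3: 42→59, due 84, tardiness 0
T9: 59→78, due 74, tardiness 4
T5: 78→98, due 111, tardiness 0
T1: 98→120, due 91, tardiness 29
T8: 120→144, due 161, tardiness 0
Maximum = 29.

29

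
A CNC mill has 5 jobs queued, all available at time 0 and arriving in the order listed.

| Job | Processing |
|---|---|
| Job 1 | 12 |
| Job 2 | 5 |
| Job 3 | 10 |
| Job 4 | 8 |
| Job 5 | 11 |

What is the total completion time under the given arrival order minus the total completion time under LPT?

FIFO (arrival order): Job 1 Job 2 Job 3 Job 4 Job 5.
Job 1: 0→12
Job 2: 12→17
Job 3: 17→27
Job 4: 27→35
Job 5: 35→46
Sum = 12+17+27+35+46 = 137.
LPT (decreasing processing time): Job 1 Job 5 Job 3 Job 4 Job 2.
Job 1: 0→12
Job 5: 12→23
Job 3: 23→33
Job 4: 33→41
Job 2: 41→46
Sum = 12+23+33+41+46 = 155.
Difference = 137 − 155 = -18.

-18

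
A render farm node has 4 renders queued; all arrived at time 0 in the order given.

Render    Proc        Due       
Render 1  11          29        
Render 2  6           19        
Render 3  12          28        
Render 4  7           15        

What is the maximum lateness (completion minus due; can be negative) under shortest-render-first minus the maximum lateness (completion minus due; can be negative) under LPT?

SPT (increasing processing time): Render 2 Render 4 Render 1 Render 3.
Render 2: 0→6, due 19, lateness -13
Render 4: 6→13, due 15, lateness -2
Render 1: 13→24, due 29, lateness -5
Render 3: 24→36, due 28, lateness 8
Maximum = 8.
LPT (decreasing processing time): Render 3 Render 1 Render 4 Render 2.
Render 3: 0→12, due 28, lateness -16
Render 1: 12→23, due 29, lateness -6
Render 4: 23→30, due 15, lateness 15
Render 2: 30→36, due 19, lateness 17
Maximum = 17.
Difference = 8 − 17 = -9.

-9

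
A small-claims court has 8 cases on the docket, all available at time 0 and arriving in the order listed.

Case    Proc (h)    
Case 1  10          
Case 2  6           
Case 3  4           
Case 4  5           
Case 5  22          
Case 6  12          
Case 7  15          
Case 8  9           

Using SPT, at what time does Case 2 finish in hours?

15

SPT (increasing processing time): Case 3 Case 4 Case 2 Case 8 Case 1 Case 6 Case 7 Case 5.
Case 3: 0→4
Case 4: 4→9
Case 2: 9→15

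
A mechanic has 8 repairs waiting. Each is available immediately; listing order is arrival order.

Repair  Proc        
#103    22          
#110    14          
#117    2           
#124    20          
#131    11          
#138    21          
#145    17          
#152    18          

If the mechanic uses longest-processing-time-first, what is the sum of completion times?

LPT (decreasing processing time): #103 #138 #124 #152 #145 #110 #131 #117.
#103: 0→22
#138: 22→43
#124: 43→63
#152: 63→81
#145: 81→98
#110: 98→112
#131: 112→123
#117: 123→125
Sum = 22+43+63+81+98+112+123+125 = 667.

667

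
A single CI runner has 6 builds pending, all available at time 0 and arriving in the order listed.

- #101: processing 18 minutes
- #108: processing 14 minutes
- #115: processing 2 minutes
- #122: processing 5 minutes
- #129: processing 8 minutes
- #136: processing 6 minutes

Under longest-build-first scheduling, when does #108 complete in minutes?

LPT (decreasing processing time): #101 #108 #129 #136 #122 #115.
#101: 0→18
#108: 18→32

32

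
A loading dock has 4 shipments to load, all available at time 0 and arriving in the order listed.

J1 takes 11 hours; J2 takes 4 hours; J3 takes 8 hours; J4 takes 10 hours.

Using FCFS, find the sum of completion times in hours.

FIFO (arrival order): J1 J2 J3 J4.
J1: 0→11
J2: 11→15
J3: 15→23
J4: 23→33
Sum = 11+15+23+33 = 82.

82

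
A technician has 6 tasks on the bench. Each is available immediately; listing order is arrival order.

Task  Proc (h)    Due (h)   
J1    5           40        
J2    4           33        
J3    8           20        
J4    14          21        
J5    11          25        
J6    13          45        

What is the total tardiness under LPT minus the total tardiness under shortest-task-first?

LPT (decreasing processing time): J4 J6 J5 J3 J1 J2.
J4: 0→14, due 21, tardiness 0
J6: 14→27, due 45, tardiness 0
J5: 27→38, due 25, tardiness 13
J3: 38→46, due 20, tardiness 26
J1: 46→51, due 40, tardiness 11
J2: 51→55, due 33, tardiness 22
Sum = 0+0+13+26+11+22 = 72.
SPT (increasing processing time): J2 J1 J3 J5 J6 J4.
J2: 0→4, due 33, tardiness 0
J1: 4→9, due 40, tardiness 0
J3: 9→17, due 20, tardiness 0
J5: 17→28, due 25, tardiness 3
J6: 28→41, due 45, tardiness 0
J4: 41→55, due 21, tardiness 34
Sum = 0+0+0+3+0+34 = 37.
Difference = 72 − 37 = 35.

35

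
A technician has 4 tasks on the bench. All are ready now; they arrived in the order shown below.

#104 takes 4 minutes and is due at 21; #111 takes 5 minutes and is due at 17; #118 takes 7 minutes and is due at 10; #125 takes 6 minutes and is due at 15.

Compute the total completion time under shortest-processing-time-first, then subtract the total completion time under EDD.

SPT (increasing processing time): #104 #111 #125 #118.
#104: 0→4
#111: 4→9
#125: 9→15
#118: 15→22
Sum = 4+9+15+22 = 50.
EDD (increasing due date): #118 #125 #111 #104.
#118: 0→7
#125: 7→13
#111: 13→18
#104: 18→22
Sum = 7+13+18+22 = 60.
Difference = 50 − 60 = -10.

-10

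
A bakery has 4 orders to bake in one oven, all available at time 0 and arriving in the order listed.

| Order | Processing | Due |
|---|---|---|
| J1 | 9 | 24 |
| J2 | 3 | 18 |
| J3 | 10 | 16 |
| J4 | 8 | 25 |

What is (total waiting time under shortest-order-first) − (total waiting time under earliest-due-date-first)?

SPT (increasing processing time): J2 J4 J1 J3.
J2: waits 0, runs 0→3
J4: waits 3, runs 3→11
J1: waits 11, runs 11→20
J3: waits 20, runs 20→30
Sum = 0+3+11+20 = 34.
EDD (increasing due date): J3 J2 J1 J4.
J3: waits 0, runs 0→10
J2: waits 10, runs 10→13
J1: waits 13, runs 13→22
J4: waits 22, runs 22→30
Sum = 0+10+13+22 = 45.
Difference = 34 − 45 = -11.

-11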